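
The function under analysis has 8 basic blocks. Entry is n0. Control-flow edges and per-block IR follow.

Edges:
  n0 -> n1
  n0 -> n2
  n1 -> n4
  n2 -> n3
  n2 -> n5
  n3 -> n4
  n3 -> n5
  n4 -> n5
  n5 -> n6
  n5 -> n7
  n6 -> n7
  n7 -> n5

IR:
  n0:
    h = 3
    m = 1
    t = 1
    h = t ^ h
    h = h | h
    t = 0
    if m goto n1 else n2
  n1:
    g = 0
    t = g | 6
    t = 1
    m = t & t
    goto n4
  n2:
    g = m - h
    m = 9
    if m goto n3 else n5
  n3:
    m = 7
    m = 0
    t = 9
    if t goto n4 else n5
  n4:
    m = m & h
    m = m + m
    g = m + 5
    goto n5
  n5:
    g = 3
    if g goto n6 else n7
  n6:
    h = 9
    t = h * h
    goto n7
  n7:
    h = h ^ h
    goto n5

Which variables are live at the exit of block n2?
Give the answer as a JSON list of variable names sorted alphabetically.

Block summaries:
  n0 def {h,m,t} use ∅
  n1 def {g,m,t} use ∅
  n2 def {g,m} use {h,m}
  n3 def {m,t} use ∅
  n4 def {g,m} use {h,m}
  n5 def {g} use ∅
  n6 def {h,t} use ∅
  n7 def {h} use {h}

Live sets:
  live n0: ∅→{h,m}
  live n1: {h}→{h,m}
  live n2: {h,m}→{h}
  live n3: {h}→{h,m}
  live n4: {h,m}→{h}
  live n5: {h}→{h}
  live n6: ∅→{h}
  live n7: {h}→{h}

live-out(n2) = ["h"]

Answer: ["h"]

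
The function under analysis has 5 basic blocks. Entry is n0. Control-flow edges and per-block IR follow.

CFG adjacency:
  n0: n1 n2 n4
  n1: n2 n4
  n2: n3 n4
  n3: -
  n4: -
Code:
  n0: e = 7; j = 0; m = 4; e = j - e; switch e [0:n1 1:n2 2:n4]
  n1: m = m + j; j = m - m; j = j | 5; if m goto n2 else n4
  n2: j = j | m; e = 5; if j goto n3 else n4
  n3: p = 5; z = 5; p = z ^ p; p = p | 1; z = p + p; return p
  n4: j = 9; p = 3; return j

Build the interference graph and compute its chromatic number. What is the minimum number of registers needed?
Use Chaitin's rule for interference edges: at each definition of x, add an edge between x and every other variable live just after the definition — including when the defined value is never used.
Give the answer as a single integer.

Answer: 3

Analysis:
Per-block:
  n0: {e,j,m} / ∅
  n1: {j,m} / {j,m}
  n2: {e,j} / {j,m}
  n3: {p,z} / ∅
  n4: {j,p} / ∅

Live sets:
  n0: in=∅ out={j,m}
  n1: in={j,m} out={j,m}
  n2: in={j,m} out=∅
  n3: in=∅ out=∅
  n4: in=∅ out=∅

Conflict graph:
  e: {j,m}
  j: {e,m,p}
  m: {e,j}
  p: {j,z}
  z: {p}

Colouring:
  lower bound: {e,j,m} mutually conflict ⇒ χ ≥ 3
  3-colouring: c0={j,z}  c1={e,p}  c2={m}
  χ = 3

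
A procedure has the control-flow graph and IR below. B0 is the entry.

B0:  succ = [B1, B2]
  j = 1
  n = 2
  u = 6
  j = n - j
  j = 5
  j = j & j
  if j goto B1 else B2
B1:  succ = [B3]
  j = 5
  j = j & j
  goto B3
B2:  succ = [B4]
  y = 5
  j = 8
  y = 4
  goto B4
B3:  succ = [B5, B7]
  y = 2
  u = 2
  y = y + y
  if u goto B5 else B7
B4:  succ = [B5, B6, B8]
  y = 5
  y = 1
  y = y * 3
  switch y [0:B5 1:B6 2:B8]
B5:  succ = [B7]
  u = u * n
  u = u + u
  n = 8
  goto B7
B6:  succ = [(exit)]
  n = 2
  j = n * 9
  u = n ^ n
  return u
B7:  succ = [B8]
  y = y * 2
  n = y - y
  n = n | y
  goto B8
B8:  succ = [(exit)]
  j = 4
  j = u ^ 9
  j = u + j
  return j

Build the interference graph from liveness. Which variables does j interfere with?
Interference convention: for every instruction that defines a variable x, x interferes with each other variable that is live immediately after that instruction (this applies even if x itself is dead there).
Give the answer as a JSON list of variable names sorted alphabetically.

Answer: ["n", "u"]

Analysis:
def/use:
  B0 def {j,n,u} use ∅
  B1 def {j} use ∅
  B2 def {j,y} use ∅
  B3 def {u,y} use ∅
  B4 def {y} use ∅
  B5 def {n,u} use {n,u}
  B6 def {j,n,u} use ∅
  B7 def {n,y} use {y}
  B8 def {j} use {u}

Live sets:
  live B0: ∅→{n,u}
  live B1: {n}→{n}
  live B2: {n,u}→{n,u}
  live B3: {n}→{n,u,y}
  live B4: {n,u}→{n,u,y}
  live B5: {n,u,y}→{u,y}
  live B6: ∅→∅
  live B7: {u,y}→{u}
  live B8: {u}→∅

Conflict graph:
  j↔{n,u}
  n↔{j,u,y}
  u↔{j,n,y}
  y↔{n,u}

N(j) = ["n", "u"]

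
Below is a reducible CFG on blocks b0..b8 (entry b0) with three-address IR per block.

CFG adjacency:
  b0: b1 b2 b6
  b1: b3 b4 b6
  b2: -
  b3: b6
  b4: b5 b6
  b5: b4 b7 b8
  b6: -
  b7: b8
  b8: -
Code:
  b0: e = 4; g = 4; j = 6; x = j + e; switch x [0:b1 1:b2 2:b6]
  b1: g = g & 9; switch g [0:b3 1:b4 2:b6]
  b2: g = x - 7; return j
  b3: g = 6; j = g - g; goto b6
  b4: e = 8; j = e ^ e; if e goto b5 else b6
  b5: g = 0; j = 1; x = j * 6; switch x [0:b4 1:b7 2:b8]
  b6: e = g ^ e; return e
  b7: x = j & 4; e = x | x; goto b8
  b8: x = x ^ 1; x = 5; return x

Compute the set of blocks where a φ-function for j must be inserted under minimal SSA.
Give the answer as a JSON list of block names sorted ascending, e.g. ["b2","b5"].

Answer: ["b4", "b6"]

Working:
idom tree: b1←b0 b2←b0 b3←b1 b4←b1 b5←b4 b6←b0 b7←b5 b8←b5
Dom at joins:
  b4: preds {b1,b5}: {b0,b1} ∩ {b0,b1,b4,b5} = {b0,b1}; idom=b1
  b6: preds {b0,b1,b3,b4}: {b0} ∩ {b0,b1} ∩ {b0,b1,b3} ∩ {b0,b1,b4} = {b0}; idom=b0
  b8: preds {b5,b7}: {b0,b1,b4,b5} ∩ {b0,b1,b4,b5,b7} = {b0,b1,b4,b5}; idom=b5

Frontier:
  b4←b1: walk · to b1
  b4←b5: walk b5→b4 to b1
  b6←b0: walk · to b0
  b6←b1: walk b1 to b0
  b6←b3: walk b3→b1 to b0
  b6←b4: walk b4→b1 to b0
  b8←b5: walk · to b5
  b8←b7: walk b7 to b5
  DF(b0)=∅
  DF(b1)={b6}
  DF(b2)=∅
  DF(b3)={b6}
  DF(b4)={b4,b6}
  DF(b5)={b4}
  DF(b6)=∅
  DF(b7)={b8}
  DF(b8)=∅

φ for j: defs {b0,b3,b4,b5}
  DF⁺ = {b4,b6}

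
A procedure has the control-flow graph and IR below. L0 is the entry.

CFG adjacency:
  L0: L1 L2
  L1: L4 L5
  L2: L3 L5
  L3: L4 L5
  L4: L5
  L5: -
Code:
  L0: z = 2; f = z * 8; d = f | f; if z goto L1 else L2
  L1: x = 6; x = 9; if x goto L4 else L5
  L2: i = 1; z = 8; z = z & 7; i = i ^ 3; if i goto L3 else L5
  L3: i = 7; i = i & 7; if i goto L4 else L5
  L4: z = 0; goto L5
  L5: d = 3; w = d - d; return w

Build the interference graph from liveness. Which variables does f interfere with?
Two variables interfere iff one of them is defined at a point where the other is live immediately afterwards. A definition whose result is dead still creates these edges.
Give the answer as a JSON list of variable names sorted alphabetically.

Answer: ["z"]

Derivation:
Block summaries:
  L0: {d,f,z} / ∅
  L1: {x} / ∅
  L2: {i,z} / ∅
  L3: {i} / ∅
  L4: {z} / ∅
  L5: {d,w} / ∅

Live sets:
  L0: in=∅ out=∅
  L1: in=∅ out=∅
  L2: in=∅ out=∅
  L3: in=∅ out=∅
  L4: in=∅ out=∅
  L5: in=∅ out=∅

Interference:
  d: {z}
  f: {z}
  i: {z}
  w: ∅
  x: ∅
  z: {d,f,i}

N(f) = ["z"]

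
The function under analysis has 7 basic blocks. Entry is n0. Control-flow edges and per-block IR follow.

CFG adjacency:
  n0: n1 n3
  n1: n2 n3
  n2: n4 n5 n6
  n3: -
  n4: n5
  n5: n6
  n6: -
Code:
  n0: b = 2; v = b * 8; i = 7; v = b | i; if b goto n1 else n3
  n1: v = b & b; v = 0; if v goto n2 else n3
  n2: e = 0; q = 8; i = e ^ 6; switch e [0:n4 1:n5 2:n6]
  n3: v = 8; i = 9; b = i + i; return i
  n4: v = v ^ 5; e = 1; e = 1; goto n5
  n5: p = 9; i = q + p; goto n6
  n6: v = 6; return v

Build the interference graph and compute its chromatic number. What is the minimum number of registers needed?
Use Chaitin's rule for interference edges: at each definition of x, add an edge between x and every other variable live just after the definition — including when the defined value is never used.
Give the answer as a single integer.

Answer: 4

Analysis:
Per-block:
  n0 def {b,i,v} use ∅
  n1 def {v} use {b}
  n2 def {e,i,q} use ∅
  n3 def {b,i,v} use ∅
  n4 def {e,v} use {v}
  n5 def {i,p} use {q}
  n6 def {v} use ∅

Live sets:
  n0 li=∅ lo={b}
  n1 li={b} lo={v}
  n2 li={v} lo={q,v}
  n3 li=∅ lo=∅
  n4 li={q,v} lo={q}
  n5 li={q} lo=∅
  n6 li=∅ lo=∅

Conflict graph:
  b — {i,v}
  e — {i,q,v}
  i — {b,e,q,v}
  p — {q}
  q — {e,i,p,v}
  v — {b,e,i,q}

Chromatic number:
  clique {e,i,q,v} ⇒ need ≥ 4
  4-colouring: c0={i,p}  c1={b,q}  c2={v}  c3={e}
  χ = 4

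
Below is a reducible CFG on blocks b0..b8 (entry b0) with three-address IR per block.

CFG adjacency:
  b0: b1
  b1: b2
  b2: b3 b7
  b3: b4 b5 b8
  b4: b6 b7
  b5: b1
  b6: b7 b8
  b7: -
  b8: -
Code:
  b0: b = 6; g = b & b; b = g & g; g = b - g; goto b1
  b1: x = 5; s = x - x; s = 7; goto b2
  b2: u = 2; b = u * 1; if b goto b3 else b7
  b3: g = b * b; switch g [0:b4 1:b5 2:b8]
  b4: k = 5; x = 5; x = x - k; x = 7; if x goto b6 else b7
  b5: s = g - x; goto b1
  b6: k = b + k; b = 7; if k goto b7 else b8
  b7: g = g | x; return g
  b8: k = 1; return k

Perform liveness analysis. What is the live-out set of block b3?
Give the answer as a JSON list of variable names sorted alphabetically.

def/use:
  b0: def={b,g} ue=∅
  b1: def={s,x} ue=∅
  b2: def={b,u} ue=∅
  b3: def={g} ue={b}
  b4: def={k,x} ue=∅
  b5: def={s} ue={g,x}
  b6: def={b,k} ue={b,k}
  b7: def={g} ue={g,x}
  b8: def={k} ue=∅

Backward fixpoint:
  b0: in=∅ out={g}
  b1: in={g} out={g,x}
  b2: in={g,x} out={b,g,x}
  b3: in={b,x} out={b,g,x}
  b4: in={b,g} out={b,g,k,x}
  b5: in={g,x} out={g}
  b6: in={b,g,k,x} out={g,x}
  b7: in={g,x} out=∅
  b8: in=∅ out=∅

live-out(b3) = ["b", "g", "x"]

Answer: ["b", "g", "x"]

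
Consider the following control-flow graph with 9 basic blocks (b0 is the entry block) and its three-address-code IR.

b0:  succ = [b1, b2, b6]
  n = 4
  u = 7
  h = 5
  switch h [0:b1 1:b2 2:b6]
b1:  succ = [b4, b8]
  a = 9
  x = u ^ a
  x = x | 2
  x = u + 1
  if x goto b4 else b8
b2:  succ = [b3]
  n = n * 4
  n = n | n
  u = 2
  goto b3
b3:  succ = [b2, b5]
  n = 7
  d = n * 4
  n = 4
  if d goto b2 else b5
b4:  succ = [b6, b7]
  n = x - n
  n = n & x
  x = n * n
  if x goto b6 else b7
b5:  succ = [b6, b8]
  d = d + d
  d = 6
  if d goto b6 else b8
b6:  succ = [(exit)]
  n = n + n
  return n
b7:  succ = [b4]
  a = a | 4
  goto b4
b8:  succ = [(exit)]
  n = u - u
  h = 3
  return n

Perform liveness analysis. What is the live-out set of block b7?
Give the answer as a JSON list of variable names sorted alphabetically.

def/use:
  b0: {h,n,u} / ∅
  b1: {a,x} / {u}
  b2: {n,u} / {n}
  b3: {d,n} / ∅
  b4: {n,x} / {n,x}
  b5: {d} / {d}
  b6: {n} / {n}
  b7: {a} / {a}
  b8: {h,n} / {u}

Liveness:
  b0: in=∅ out={n,u}
  b1: in={n,u} out={a,n,u,x}
  b2: in={n} out={u}
  b3: in={u} out={d,n,u}
  b4: in={a,n,x} out={a,n,x}
  b5: in={d,n,u} out={n,u}
  b6: in={n} out=∅
  b7: in={a,n,x} out={a,n,x}
  b8: in={u} out=∅

live-out(b7) = ["a", "n", "x"]

Answer: ["a", "n", "x"]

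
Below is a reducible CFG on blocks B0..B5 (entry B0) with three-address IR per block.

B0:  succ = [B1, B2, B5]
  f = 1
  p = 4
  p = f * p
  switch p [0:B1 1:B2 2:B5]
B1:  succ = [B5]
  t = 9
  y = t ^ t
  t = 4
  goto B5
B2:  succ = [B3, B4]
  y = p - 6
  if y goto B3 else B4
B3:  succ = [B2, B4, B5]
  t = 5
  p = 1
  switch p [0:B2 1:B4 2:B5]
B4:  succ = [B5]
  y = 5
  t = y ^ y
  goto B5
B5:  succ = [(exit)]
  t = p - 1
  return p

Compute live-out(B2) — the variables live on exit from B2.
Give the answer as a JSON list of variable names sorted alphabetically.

Per-block:
  B0: def={f,p} ue=∅
  B1: def={t,y} ue=∅
  B2: def={y} ue={p}
  B3: def={p,t} ue=∅
  B4: def={t,y} ue=∅
  B5: def={t} ue={p}

Live sets:
  live B0: ∅→{p}
  live B1: {p}→{p}
  live B2: {p}→{p}
  live B3: ∅→{p}
  live B4: {p}→{p}
  live B5: {p}→∅

live-out(B2) = ["p"]

Answer: ["p"]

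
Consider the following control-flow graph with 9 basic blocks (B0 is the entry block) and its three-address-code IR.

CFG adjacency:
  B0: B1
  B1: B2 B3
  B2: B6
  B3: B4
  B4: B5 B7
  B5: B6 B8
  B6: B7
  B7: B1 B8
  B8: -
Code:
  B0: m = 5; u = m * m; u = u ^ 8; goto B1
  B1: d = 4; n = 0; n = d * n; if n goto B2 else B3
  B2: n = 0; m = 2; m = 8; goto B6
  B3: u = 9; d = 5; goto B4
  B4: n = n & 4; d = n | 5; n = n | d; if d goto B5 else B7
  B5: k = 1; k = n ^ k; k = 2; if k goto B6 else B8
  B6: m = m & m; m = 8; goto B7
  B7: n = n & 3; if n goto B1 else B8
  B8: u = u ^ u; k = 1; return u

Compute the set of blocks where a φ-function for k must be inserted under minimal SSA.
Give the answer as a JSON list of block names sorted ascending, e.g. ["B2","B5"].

Answer: ["B1", "B6", "B7", "B8"]

Derivation:
idom tree: B1←B0 B2←B1 B3←B1 B4←B3 B5←B4 B6←B1 B7←B1 B8←B1
Join-block Dom:
  B1: preds {B0,B7}: {B0} ∩ {B0,B1,B7} = {B0}; idom=B0
  B6: preds {B2,B5}: {B0,B1,B2} ∩ {B0,B1,B3,B4,B5} = {B0,B1}; idom=B1
  B7: preds {B4,B6}: {B0,B1,B3,B4} ∩ {B0,B1,B6} = {B0,B1}; idom=B1
  B8: preds {B5,B7}: {B0,B1,B3,B4,B5} ∩ {B0,B1,B7} = {B0,B1}; idom=B1

DF walk-up:
  B1←B0: walk · to B0
  B1←B7: walk B7→B1 to B0
  B6←B2: walk B2 to B1
  B6←B5: walk B5→B4→B3 to B1
  B7←B4: walk B4→B3 to B1
  B7←B6: walk B6 to B1
  B8←B5: walk B5→B4→B3 to B1
  B8←B7: walk B7 to B1
  B0: DF=∅
  B1: DF={B1}
  B2: DF={B6}
  B3: DF={B6,B7,B8}
  B4: DF={B6,B7,B8}
  B5: DF={B6,B8}
  B6: DF={B7}
  B7: DF={B1,B8}
  B8: DF=∅

φ for k: defs {B5,B8}
  DF⁺ = {B1,B6,B7,B8}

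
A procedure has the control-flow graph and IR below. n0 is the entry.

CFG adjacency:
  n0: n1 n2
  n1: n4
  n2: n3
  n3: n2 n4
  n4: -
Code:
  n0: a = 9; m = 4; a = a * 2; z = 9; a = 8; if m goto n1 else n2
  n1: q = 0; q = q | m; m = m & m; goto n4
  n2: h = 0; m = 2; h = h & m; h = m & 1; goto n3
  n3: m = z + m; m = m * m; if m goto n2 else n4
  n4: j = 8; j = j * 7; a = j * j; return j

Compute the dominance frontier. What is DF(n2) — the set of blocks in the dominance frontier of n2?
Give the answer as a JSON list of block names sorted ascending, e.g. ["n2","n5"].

idom tree: n1←n0 n2←n0 n3←n2 n4←n0
Dom at joins:
  n2: preds {n0,n3}: {n0} ∩ {n0,n2,n3} = {n0}; idom=n0
  n4: preds {n1,n3}: {n0,n1} ∩ {n0,n2,n3} = {n0}; idom=n0

Frontier:
  n2←n0: walk · to n0
  n2←n3: walk n3→n2 to n0
  n4←n1: walk n1 to n0
  n4←n3: walk n3→n2 to n0
  n0 → ∅
  n1 → {n4}
  n2 → {n2,n4}
  n3 → {n2,n4}
  n4 → ∅

DF(n2) = ["n2", "n4"]

Answer: ["n2", "n4"]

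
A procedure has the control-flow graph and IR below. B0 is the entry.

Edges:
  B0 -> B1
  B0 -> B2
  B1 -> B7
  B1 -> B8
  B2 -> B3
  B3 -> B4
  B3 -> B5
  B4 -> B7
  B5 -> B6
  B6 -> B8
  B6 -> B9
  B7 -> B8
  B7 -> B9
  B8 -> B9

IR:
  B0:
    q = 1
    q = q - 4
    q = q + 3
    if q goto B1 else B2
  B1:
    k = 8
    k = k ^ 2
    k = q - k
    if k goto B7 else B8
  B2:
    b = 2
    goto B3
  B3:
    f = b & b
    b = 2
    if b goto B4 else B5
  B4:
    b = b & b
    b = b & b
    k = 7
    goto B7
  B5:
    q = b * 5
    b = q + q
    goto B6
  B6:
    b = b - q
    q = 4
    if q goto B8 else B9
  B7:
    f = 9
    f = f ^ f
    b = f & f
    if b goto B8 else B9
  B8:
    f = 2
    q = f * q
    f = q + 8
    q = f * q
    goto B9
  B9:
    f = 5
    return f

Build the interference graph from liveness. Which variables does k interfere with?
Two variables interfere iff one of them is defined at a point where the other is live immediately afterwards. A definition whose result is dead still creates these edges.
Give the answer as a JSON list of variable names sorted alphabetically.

Per-block:
  B0 def {q} use ∅
  B1 def {k} use {q}
  B2 def {b} use ∅
  B3 def {b,f} use {b}
  B4 def {b,k} use {b}
  B5 def {b,q} use {b}
  B6 def {b,q} use {b,q}
  B7 def {b,f} use ∅
  B8 def {f,q} use {q}
  B9 def {f} use ∅

Live sets:
  live B0: ∅→{q}
  live B1: {q}→{q}
  live B2: {q}→{b,q}
  live B3: {b,q}→{b,q}
  live B4: {b,q}→{q}
  live B5: {b}→{b,q}
  live B6: {b,q}→{q}
  live B7: {q}→{q}
  live B8: {q}→∅
  live B9: ∅→∅

Conflict graph:
  b — {q}
  f — {q}
  k — {q}
  q — {b,f,k}

N(k) = ["q"]

Answer: ["q"]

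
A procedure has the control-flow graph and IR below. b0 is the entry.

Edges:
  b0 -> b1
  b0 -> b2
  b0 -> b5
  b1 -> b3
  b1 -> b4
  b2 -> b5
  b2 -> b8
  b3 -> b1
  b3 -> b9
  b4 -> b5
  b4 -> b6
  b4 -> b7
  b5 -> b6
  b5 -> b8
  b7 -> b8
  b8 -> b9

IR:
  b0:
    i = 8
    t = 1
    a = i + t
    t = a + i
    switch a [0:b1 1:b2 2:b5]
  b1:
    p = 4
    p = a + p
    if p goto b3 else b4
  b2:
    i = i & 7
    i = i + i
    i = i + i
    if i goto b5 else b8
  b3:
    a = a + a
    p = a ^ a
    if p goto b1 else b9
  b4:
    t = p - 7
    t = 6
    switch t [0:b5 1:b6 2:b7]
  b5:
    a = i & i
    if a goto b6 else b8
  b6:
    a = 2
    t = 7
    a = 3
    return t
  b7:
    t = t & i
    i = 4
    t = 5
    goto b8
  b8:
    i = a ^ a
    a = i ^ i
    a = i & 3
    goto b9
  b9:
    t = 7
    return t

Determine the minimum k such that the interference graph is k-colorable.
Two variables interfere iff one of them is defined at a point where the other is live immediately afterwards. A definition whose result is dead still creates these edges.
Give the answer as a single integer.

Per-block:
  b0: def={a,i,t} ue=∅
  b1: def={p} ue={a}
  b2: def={i} ue={i}
  b3: def={a,p} ue={a}
  b4: def={t} ue={p}
  b5: def={a} ue={i}
  b6: def={a,t} ue=∅
  b7: def={i,t} ue={i,t}
  b8: def={a,i} ue={a}
  b9: def={t} ue=∅

Liveness:
  live b0: ∅→{a,i}
  live b1: {a,i}→{a,i,p}
  live b2: {a,i}→{a,i}
  live b3: {a,i}→{a,i}
  live b4: {a,i,p}→{a,i,t}
  live b5: {i}→{a}
  live b6: ∅→∅
  live b7: {a,i,t}→{a}
  live b8: {a}→∅
  live b9: ∅→∅

Interference:
  a↔{i,p,t}
  i↔{a,p,t}
  p↔{a,i}
  t↔{a,i}

Chromatic number:
  {a,i,p} pairwise interfere (3-clique) ⇒ χ ≥ 3
  assign a→c0 i→c1 p→c2 t→c2 — no edge inside a register ⇒ χ ≤ 3
  χ = 3

Answer: 3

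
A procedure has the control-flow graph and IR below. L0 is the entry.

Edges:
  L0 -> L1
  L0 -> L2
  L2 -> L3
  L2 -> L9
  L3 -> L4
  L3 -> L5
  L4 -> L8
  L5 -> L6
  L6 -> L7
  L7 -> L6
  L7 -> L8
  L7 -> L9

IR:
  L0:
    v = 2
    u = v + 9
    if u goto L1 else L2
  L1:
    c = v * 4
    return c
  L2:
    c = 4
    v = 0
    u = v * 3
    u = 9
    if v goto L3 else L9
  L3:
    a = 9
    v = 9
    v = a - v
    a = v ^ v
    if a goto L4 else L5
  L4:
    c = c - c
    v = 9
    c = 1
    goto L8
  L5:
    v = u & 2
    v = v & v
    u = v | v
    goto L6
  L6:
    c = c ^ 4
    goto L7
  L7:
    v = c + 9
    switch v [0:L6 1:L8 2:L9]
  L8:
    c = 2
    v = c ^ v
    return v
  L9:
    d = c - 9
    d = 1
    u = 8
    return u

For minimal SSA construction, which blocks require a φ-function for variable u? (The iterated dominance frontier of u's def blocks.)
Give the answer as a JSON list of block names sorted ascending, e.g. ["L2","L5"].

idom tree: L1←L0 L2←L0 L3←L2 L4←L3 L5←L3 L6←L5 L7←L6 L8←L3 L9←L2
Dom∩ at merges:
  L6: preds {L5,L7}: {L0,L2,L3,L5} ∩ {L0,L2,L3,L5,L6,L7} = {L0,L2,L3,L5}; idom=L5
  L8: preds {L4,L7}: {L0,L2,L3,L4} ∩ {L0,L2,L3,L5,L6,L7} = {L0,L2,L3}; idom=L3
  L9: preds {L2,L7}: {L0,L2} ∩ {L0,L2,L3,L5,L6,L7} = {L0,L2}; idom=L2

DF walk-up:
  L6←L5: walk · to L5
  L6←L7: walk L7→L6 to L5
  L8←L4: walk L4 to L3
  L8←L7: walk L7→L6→L5 to L3
  L9←L2: walk · to L2
  L9←L7: walk L7→L6→L5→L3 to L2
  L0 → ∅
  L1 → ∅
  L2 → ∅
  L3 → {L9}
  L4 → {L8}
  L5 → {L8,L9}
  L6 → {L6,L8,L9}
  L7 → {L6,L8,L9}
  L8 → ∅
  L9 → ∅

φ for u: defs {L0,L2,L5,L9}
  DF⁺ = {L8,L9}

Answer: ["L8", "L9"]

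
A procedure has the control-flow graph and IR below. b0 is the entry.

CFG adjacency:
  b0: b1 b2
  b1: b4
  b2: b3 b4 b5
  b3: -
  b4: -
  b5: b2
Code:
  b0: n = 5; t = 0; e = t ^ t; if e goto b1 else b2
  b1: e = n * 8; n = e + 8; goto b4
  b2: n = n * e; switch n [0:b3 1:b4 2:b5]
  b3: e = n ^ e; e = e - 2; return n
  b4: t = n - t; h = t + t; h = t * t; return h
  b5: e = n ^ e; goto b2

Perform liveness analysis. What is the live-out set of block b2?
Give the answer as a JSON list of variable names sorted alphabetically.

def/use:
  b0 def {e,n,t} use ∅
  b1 def {e,n} use {n}
  b2 def {n} use {e,n}
  b3 def {e} use {e,n}
  b4 def {h,t} use {n,t}
  b5 def {e} use {e,n}

Backward fixpoint:
  live b0: ∅→{e,n,t}
  live b1: {n,t}→{n,t}
  live b2: {e,n,t}→{e,n,t}
  live b3: {e,n}→∅
  live b4: {n,t}→∅
  live b5: {e,n,t}→{e,n,t}

live-out(b2) = ["e", "n", "t"]

Answer: ["e", "n", "t"]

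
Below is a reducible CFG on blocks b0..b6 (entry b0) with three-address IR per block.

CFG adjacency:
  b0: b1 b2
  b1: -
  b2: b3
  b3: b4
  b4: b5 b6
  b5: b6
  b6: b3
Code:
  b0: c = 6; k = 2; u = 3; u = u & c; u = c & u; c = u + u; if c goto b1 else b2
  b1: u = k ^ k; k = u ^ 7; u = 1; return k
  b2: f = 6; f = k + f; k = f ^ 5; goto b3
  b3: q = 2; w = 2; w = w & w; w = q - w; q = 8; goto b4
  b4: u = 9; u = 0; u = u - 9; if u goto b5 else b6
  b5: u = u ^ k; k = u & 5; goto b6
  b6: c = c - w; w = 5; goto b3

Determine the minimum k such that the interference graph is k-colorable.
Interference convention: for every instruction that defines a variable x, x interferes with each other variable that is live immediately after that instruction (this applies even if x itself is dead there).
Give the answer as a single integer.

Per-block:
  b0 def {c,k,u} use ∅
  b1 def {k,u} use {k}
  b2 def {f,k} use {k}
  b3 def {q,w} use ∅
  b4 def {u} use ∅
  b5 def {k,u} use {k,u}
  b6 def {c,w} use {c,w}

Live sets:
  b0 li=∅ lo={c,k}
  b1 li={k} lo=∅
  b2 li={c,k} lo={c,k}
  b3 li={c,k} lo={c,k,w}
  b4 li={c,k,w} lo={c,k,u,w}
  b5 li={c,k,u,w} lo={c,k,w}
  b6 li={c,k,w} lo={c,k}

Conflict graph:
  c — {f,k,q,u,w}
  f — {c,k}
  k — {c,f,q,u,w}
  q — {c,k,w}
  u — {c,k,w}
  w — {c,k,q,u}

Chromatic number:
  lower bound: {c,k,q,w} mutually conflict ⇒ χ ≥ 4
  assign c→R0 f→R2 k→R1 q→R3 u→R3 w→R2 — no edge inside a register ⇒ χ ≤ 4
  χ = 4

Answer: 4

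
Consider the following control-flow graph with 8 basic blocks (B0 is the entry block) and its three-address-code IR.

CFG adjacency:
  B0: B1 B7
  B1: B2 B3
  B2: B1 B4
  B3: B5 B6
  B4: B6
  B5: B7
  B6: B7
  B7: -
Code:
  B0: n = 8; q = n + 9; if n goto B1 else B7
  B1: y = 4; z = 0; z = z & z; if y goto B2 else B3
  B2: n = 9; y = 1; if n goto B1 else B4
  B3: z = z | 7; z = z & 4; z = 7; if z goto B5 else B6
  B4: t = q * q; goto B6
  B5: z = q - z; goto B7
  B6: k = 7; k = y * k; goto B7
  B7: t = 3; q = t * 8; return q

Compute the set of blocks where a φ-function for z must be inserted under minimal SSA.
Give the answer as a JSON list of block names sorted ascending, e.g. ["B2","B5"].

Answer: ["B1", "B6", "B7"]

Derivation:
idom tree: B1←B0 B2←B1 B3←B1 B4←B2 B5←B3 B6←B1 B7←B0
Dom∩ at merges:
  B1: preds {B0,B2}: {B0} ∩ {B0,B1,B2} = {B0}; idom=B0
  B6: preds {B3,B4}: {B0,B1,B3} ∩ {B0,B1,B2,B4} = {B0,B1}; idom=B1
  B7: preds {B0,B5,B6}: {B0} ∩ {B0,B1,B3,B5} ∩ {B0,B1,B6} = {B0}; idom=B0

DF derivation:
  join B1 pred B0: · stop@B0
  join B1 pred B2: B2→B1 stop@B0
  join B6 pred B3: B3 stop@B1
  join B6 pred B4: B4→B2 stop@B1
  join B7 pred B0: · stop@B0
  join B7 pred B5: B5→B3→B1 stop@B0
  join B7 pred B6: B6→B1 stop@B0
  B0 → ∅
  B1 → {B1,B7}
  B2 → {B1,B6}
  B3 → {B6,B7}
  B4 → {B6}
  B5 → {B7}
  B6 → {B7}
  B7 → ∅

φ for z: defs {B1,B3,B5}
  DF⁺ = {B1,B6,B7}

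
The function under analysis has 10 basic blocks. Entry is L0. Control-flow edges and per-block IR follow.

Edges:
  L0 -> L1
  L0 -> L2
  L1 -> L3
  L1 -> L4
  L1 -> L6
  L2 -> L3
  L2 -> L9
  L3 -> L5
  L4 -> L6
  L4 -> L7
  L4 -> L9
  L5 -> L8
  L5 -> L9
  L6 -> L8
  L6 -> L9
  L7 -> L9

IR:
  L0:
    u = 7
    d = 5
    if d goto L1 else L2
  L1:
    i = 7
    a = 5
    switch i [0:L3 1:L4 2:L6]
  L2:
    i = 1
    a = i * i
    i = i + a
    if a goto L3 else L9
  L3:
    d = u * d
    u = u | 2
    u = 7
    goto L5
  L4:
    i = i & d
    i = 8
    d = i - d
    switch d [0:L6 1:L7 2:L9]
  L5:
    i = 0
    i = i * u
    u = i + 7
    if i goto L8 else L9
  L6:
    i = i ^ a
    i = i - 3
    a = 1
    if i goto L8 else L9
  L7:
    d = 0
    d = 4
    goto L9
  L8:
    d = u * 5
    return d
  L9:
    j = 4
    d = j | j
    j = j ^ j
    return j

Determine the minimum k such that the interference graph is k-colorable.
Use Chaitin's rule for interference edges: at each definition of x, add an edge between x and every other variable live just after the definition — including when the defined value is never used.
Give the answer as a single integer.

def/use:
  L0: def={d,u} ue=∅
  L1: def={a,i} ue=∅
  L2: def={a,i} ue=∅
  L3: def={d,u} ue={d,u}
  L4: def={d,i} ue={d,i}
  L5: def={i,u} ue={u}
  L6: def={a,i} ue={a,i}
  L7: def={d} ue=∅
  L8: def={d} ue={u}
  L9: def={d,j} ue=∅

Liveness:
  live L0: ∅→{d,u}
  live L1: {d,u}→{a,d,i,u}
  live L2: {d,u}→{d,u}
  live L3: {d,u}→{u}
  live L4: {a,d,i,u}→{a,i,u}
  live L5: {u}→{u}
  live L6: {a,i,u}→{u}
  live L7: ∅→∅
  live L8: {u}→∅
  live L9: ∅→∅

Interfere edges:
  a↔{d,i,u}
  d↔{a,i,j,u}
  i↔{a,d,u}
  j↔{d}
  u↔{a,d,i}

Chromatic number:
  clique {a,d,i,u} ⇒ need ≥ 4
  4-colouring: R0={d}  R1={a,j}  R2={i}  R3={u}
  χ = 4

Answer: 4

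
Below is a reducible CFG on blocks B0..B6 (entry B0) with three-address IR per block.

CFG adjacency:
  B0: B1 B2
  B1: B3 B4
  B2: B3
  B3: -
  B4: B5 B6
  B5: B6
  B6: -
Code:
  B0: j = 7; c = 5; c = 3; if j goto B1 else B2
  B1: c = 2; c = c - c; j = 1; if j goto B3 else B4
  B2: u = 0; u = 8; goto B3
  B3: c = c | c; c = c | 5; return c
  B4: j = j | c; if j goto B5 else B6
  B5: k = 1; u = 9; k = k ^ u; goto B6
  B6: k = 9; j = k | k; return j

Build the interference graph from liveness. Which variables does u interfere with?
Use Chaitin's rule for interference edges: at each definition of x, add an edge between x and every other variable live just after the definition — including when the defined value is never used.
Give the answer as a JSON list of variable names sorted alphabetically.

Answer: ["c", "k"]

Analysis:
def/use:
  B0: def={c,j} ue=∅
  B1: def={c,j} ue=∅
  B2: def={u} ue=∅
  B3: def={c} ue={c}
  B4: def={j} ue={c,j}
  B5: def={k,u} ue=∅
  B6: def={j,k} ue=∅

Live sets:
  live B0: ∅→{c}
  live B1: ∅→{c,j}
  live B2: {c}→{c}
  live B3: {c}→∅
  live B4: {c,j}→∅
  live B5: ∅→∅
  live B6: ∅→∅

Interfere edges:
  c — {j,u}
  j — {c}
  k — {u}
  u — {c,k}

N(u) = ["c", "k"]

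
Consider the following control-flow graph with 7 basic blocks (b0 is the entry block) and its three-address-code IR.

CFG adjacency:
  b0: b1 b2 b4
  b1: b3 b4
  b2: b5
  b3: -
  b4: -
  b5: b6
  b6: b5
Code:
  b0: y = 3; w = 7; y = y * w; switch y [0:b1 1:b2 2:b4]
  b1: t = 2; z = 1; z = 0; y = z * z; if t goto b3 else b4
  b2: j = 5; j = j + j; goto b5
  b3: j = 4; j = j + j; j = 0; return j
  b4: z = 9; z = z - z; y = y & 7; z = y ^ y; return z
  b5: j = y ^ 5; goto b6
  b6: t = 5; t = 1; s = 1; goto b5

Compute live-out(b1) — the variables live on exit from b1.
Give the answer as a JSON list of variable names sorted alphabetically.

Answer: ["y"]

Working:
Per-block:
  b0: def={w,y} ue=∅
  b1: def={t,y,z} ue=∅
  b2: def={j} ue=∅
  b3: def={j} ue=∅
  b4: def={y,z} ue={y}
  b5: def={j} ue={y}
  b6: def={s,t} ue=∅

Live sets:
  live b0: ∅→{y}
  live b1: ∅→{y}
  live b2: {y}→{y}
  live b3: ∅→∅
  live b4: {y}→∅
  live b5: {y}→{y}
  live b6: {y}→{y}

live-out(b1) = ["y"]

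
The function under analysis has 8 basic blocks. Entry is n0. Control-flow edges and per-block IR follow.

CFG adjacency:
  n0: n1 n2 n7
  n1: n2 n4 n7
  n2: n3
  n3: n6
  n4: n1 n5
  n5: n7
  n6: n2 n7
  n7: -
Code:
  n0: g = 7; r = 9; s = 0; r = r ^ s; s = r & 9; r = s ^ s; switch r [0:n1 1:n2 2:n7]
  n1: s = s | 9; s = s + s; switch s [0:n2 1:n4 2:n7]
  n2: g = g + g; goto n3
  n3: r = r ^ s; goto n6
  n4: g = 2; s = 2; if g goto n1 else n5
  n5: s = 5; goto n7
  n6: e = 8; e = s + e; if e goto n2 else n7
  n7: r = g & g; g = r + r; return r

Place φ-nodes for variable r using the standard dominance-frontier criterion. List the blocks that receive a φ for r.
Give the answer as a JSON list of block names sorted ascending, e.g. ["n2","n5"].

Answer: ["n2", "n7"]

Derivation:
idom tree: n1←n0 n2←n0 n3←n2 n4←n1 n5←n4 n6←n3 n7←n0
Dom∩ at merges:
  n1: preds {n0,n4}: {n0} ∩ {n0,n1,n4} = {n0}; idom=n0
  n2: preds {n0,n1,n6}: {n0} ∩ {n0,n1} ∩ {n0,n2,n3,n6} = {n0}; idom=n0
  n7: preds {n0,n1,n5,n6}: {n0} ∩ {n0,n1} ∩ {n0,n1,n4,n5} ∩ {n0,n2,n3,n6} = {n0}; idom=n0

DF derivation:
  join n1 pred n0: · stop@n0
  join n1 pred n4: n4→n1 stop@n0
  join n2 pred n0: · stop@n0
  join n2 pred n1: n1 stop@n0
  join n2 pred n6: n6→n3→n2 stop@n0
  join n7 pred n0: · stop@n0
  join n7 pred n1: n1 stop@n0
  join n7 pred n5: n5→n4→n1 stop@n0
  join n7 pred n6: n6→n3→n2 stop@n0
  DF(n0)=∅
  DF(n1)={n1,n2,n7}
  DF(n2)={n2,n7}
  DF(n3)={n2,n7}
  DF(n4)={n1,n7}
  DF(n5)={n7}
  DF(n6)={n2,n7}
  DF(n7)=∅

φ for r: defs {n0,n3,n7}
  DF⁺ = {n2,n7}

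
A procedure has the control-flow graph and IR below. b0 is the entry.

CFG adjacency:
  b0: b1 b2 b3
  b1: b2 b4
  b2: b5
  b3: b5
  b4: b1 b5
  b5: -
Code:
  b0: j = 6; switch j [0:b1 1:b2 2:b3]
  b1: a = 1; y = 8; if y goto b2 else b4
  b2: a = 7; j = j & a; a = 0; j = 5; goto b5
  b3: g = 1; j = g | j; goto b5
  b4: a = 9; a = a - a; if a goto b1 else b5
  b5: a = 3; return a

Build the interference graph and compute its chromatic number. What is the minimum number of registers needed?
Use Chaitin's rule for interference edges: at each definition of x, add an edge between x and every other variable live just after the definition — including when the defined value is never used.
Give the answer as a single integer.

Answer: 2

Derivation:
Block summaries:
  b0 def {j} use ∅
  b1 def {a,y} use ∅
  b2 def {a,j} use {j}
  b3 def {g,j} use {j}
  b4 def {a} use ∅
  b5 def {a} use ∅

Liveness:
  live b0: ∅→{j}
  live b1: {j}→{j}
  live b2: {j}→∅
  live b3: {j}→∅
  live b4: {j}→{j}
  live b5: ∅→∅

Interfere edges:
  a — {j}
  g — {j}
  j — {a,g,y}
  y — {j}

Colouring:
  {a,j} pairwise interfere (2-clique) ⇒ χ ≥ 2
  assign a→r1 g→r1 j→r0 y→r1 — no edge inside a register ⇒ χ ≤ 2
  χ = 2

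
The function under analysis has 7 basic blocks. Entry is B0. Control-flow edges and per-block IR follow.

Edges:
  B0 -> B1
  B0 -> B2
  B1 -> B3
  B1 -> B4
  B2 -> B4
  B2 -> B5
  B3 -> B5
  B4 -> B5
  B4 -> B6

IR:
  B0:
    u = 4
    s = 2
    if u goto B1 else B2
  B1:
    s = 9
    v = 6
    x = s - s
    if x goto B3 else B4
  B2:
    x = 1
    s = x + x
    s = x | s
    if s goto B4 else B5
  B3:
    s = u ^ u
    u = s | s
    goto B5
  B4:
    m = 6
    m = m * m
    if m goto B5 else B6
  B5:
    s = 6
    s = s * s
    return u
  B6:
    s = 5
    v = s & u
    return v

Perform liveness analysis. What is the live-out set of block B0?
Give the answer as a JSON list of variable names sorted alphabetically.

Answer: ["u"]

Analysis:
Per-block:
  B0: {s,u} / ∅
  B1: {s,v,x} / ∅
  B2: {s,x} / ∅
  B3: {s,u} / {u}
  B4: {m} / ∅
  B5: {s} / {u}
  B6: {s,v} / {u}

Live sets:
  B0: in=∅ out={u}
  B1: in={u} out={u}
  B2: in={u} out={u}
  B3: in={u} out={u}
  B4: in={u} out={u}
  B5: in={u} out=∅
  B6: in={u} out=∅

live-out(B0) = ["u"]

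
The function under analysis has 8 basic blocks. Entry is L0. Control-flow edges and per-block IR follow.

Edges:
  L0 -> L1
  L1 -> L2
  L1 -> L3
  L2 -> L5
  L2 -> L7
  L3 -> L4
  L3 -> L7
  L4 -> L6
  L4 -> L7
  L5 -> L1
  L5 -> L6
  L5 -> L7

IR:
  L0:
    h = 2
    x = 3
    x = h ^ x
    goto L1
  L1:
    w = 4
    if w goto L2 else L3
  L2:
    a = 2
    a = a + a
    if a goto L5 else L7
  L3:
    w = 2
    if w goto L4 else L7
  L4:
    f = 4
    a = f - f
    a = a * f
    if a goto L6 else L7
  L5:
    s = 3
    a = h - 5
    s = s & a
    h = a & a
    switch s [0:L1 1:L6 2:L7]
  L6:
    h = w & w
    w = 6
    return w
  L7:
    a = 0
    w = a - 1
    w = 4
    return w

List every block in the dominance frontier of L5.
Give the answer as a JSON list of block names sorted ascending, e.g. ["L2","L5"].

Answer: ["L1", "L6", "L7"]

Working:
idom tree: L1←L0 L2←L1 L3←L1 L4←L3 L5←L2 L6←L1 L7←L1
Join-block Dom:
  L1: preds {L0,L5}: {L0} ∩ {L0,L1,L2,L5} = {L0}; idom=L0
  L6: preds {L4,L5}: {L0,L1,L3,L4} ∩ {L0,L1,L2,L5} = {L0,L1}; idom=L1
  L7: preds {L2,L3,L4,L5}: {L0,L1,L2} ∩ {L0,L1,L3} ∩ {L0,L1,L3,L4} ∩ {L0,L1,L2,L5} = {L0,L1}; idom=L1

DF walk-up:
  L1←L0: walk · to L0
  L1←L5: walk L5→L2→L1 to L0
  L6←L4: walk L4→L3 to L1
  L6←L5: walk L5→L2 to L1
  L7←L2: walk L2 to L1
  L7←L3: walk L3 to L1
  L7←L4: walk L4→L3 to L1
  L7←L5: walk L5→L2 to L1
  L0 → ∅
  L1 → {L1}
  L2 → {L1,L6,L7}
  L3 → {L6,L7}
  L4 → {L6,L7}
  L5 → {L1,L6,L7}
  L6 → ∅
  L7 → ∅

DF(L5) = ["L1", "L6", "L7"]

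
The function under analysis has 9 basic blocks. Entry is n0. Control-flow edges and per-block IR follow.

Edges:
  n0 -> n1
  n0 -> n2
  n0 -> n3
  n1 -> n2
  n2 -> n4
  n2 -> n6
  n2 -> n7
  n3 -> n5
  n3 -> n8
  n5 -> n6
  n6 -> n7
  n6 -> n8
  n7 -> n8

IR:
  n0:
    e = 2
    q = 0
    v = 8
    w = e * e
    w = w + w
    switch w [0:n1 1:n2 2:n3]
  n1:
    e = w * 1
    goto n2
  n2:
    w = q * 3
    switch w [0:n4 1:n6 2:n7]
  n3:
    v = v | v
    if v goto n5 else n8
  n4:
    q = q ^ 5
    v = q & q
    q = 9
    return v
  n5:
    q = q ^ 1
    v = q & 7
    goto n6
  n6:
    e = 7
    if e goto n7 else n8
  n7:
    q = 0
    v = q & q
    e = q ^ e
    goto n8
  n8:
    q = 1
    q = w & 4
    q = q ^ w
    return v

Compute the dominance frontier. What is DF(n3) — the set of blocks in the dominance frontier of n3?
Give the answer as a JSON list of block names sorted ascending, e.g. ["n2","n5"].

idom tree: n1←n0 n2←n0 n3←n0 n4←n2 n5←n3 n6←n0 n7←n0 n8←n0
Dom at joins:
  n2: preds {n0,n1}: {n0} ∩ {n0,n1} = {n0}; idom=n0
  n6: preds {n2,n5}: {n0,n2} ∩ {n0,n3,n5} = {n0}; idom=n0
  n7: preds {n2,n6}: {n0,n2} ∩ {n0,n6} = {n0}; idom=n0
  n8: preds {n3,n6,n7}: {n0,n3} ∩ {n0,n6} ∩ {n0,n7} = {n0}; idom=n0

Frontier:
  n2←n0: walk · to n0
  n2←n1: walk n1 to n0
  n6←n2: walk n2 to n0
  n6←n5: walk n5→n3 to n0
  n7←n2: walk n2 to n0
  n7←n6: walk n6 to n0
  n8←n3: walk n3 to n0
  n8←n6: walk n6 to n0
  n8←n7: walk n7 to n0
  DF(n0)=∅
  DF(n1)={n2}
  DF(n2)={n6,n7}
  DF(n3)={n6,n8}
  DF(n4)=∅
  DF(n5)={n6}
  DF(n6)={n7,n8}
  DF(n7)={n8}
  DF(n8)=∅

DF(n3) = ["n6", "n8"]

Answer: ["n6", "n8"]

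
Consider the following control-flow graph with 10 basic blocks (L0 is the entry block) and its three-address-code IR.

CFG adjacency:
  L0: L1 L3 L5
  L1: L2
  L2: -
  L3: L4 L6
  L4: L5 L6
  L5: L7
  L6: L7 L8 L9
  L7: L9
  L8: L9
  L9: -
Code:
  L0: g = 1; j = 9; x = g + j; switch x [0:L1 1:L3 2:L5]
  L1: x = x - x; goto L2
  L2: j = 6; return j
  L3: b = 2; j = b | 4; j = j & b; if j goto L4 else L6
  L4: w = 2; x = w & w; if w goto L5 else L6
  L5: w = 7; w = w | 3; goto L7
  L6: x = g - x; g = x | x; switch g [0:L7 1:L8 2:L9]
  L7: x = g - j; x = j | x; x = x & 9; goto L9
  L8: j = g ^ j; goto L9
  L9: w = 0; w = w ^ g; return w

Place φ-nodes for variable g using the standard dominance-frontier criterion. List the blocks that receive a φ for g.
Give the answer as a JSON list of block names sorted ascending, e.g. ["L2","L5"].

Answer: ["L7", "L9"]

Analysis:
idom tree: L1←L0 L2←L1 L3←L0 L4←L3 L5←L0 L6←L3 L7←L0 L8←L6 L9←L0
Dom∩ at merges:
  L5: preds {L0,L4}: {L0} ∩ {L0,L3,L4} = {L0}; idom=L0
  L6: preds {L3,L4}: {L0,L3} ∩ {L0,L3,L4} = {L0,L3}; idom=L3
  L7: preds {L5,L6}: {L0,L5} ∩ {L0,L3,L6} = {L0}; idom=L0
  L9: preds {L6,L7,L8}: {L0,L3,L6} ∩ {L0,L7} ∩ {L0,L3,L6,L8} = {L0}; idom=L0

Frontier:
  L5←L0: walk · to L0
  L5←L4: walk L4→L3 to L0
  L6←L3: walk · to L3
  L6←L4: walk L4 to L3
  L7←L5: walk L5 to L0
  L7←L6: walk L6→L3 to L0
  L9←L6: walk L6→L3 to L0
  L9←L7: walk L7 to L0
  L9←L8: walk L8→L6→L3 to L0
  DF(L0)=∅
  DF(L1)=∅
  DF(L2)=∅
  DF(L3)={L5,L7,L9}
  DF(L4)={L5,L6}
  DF(L5)={L7}
  DF(L6)={L7,L9}
  DF(L7)={L9}
  DF(L8)={L9}
  DF(L9)=∅

φ for g: defs {L0,L6}
  DF⁺ = {L7,L9}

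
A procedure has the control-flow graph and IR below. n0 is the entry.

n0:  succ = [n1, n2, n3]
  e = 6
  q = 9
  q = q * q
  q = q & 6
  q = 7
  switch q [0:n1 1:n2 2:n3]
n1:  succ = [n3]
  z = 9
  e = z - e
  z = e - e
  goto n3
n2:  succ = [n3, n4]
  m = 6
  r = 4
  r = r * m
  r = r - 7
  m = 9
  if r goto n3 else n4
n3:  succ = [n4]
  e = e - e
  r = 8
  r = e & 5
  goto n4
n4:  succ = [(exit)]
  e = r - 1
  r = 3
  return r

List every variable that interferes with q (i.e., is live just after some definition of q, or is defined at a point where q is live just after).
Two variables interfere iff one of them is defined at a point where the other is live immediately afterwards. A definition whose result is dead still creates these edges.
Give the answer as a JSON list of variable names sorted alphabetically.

Per-block:
  n0: def={e,q} ue=∅
  n1: def={e,z} ue={e}
  n2: def={m,r} ue=∅
  n3: def={e,r} ue={e}
  n4: def={e,r} ue={r}

Backward fixpoint:
  n0 li=∅ lo={e}
  n1 li={e} lo={e}
  n2 li={e} lo={e,r}
  n3 li={e} lo={r}
  n4 li={r} lo=∅

Interference:
  e↔{m,q,r,z}
  m↔{e,r}
  q↔{e}
  r↔{e,m}
  z↔{e}

N(q) = ["e"]

Answer: ["e"]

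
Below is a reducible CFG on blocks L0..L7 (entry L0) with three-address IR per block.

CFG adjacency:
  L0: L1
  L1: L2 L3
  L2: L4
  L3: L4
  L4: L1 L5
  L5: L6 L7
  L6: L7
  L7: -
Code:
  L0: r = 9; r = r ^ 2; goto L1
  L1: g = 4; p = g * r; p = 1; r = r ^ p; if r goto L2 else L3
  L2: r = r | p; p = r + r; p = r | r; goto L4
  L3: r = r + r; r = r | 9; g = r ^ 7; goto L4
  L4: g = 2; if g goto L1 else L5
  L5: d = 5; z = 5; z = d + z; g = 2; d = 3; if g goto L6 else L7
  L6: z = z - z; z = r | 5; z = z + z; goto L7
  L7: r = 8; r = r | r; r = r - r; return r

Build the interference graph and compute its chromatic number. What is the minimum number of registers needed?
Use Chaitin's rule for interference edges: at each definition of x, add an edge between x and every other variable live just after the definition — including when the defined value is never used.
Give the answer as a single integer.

def/use:
  L0: {r} / ∅
  L1: {g,p,r} / {r}
  L2: {p,r} / {p,r}
  L3: {g,r} / {r}
  L4: {g} / ∅
  L5: {d,g,z} / ∅
  L6: {z} / {r,z}
  L7: {r} / ∅

Live sets:
  L0: in=∅ out={r}
  L1: in={r} out={p,r}
  L2: in={p,r} out={r}
  L3: in={r} out={r}
  L4: in={r} out={r}
  L5: in={r} out={r,z}
  L6: in={r,z} out=∅
  L7: in=∅ out=∅

Interference:
  d: {g,r,z}
  g: {d,r,z}
  p: {r}
  r: {d,g,p,z}
  z: {d,g,r}

Colouring:
  {d,g,r,z} pairwise interfere (4-clique) ⇒ χ ≥ 4
  4-colouring: r0={r}  r1={d,p}  r2={g}  r3={z}
  χ = 4

Answer: 4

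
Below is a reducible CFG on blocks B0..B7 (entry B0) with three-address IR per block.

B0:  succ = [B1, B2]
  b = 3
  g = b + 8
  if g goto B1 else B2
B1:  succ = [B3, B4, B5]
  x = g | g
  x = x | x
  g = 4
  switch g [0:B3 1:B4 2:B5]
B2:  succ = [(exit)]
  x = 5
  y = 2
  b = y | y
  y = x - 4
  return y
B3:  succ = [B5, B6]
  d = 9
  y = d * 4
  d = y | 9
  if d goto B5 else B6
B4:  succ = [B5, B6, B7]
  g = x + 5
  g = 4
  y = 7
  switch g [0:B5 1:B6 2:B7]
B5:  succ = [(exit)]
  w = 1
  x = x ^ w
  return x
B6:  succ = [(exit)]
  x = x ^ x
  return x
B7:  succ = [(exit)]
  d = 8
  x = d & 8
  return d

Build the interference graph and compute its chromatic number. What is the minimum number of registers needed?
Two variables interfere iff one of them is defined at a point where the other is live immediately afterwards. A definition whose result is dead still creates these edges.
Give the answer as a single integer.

def/use:
  B0: {b,g} / ∅
  B1: {g,x} / {g}
  B2: {b,x,y} / ∅
  B3: {d,y} / ∅
  B4: {g,y} / {x}
  B5: {w,x} / {x}
  B6: {x} / {x}
  B7: {d,x} / ∅

Live sets:
  live B0: ∅→{g}
  live B1: {g}→{x}
  live B2: ∅→∅
  live B3: {x}→{x}
  live B4: {x}→{x}
  live B5: {x}→∅
  live B6: {x}→∅
  live B7: ∅→∅

Interference:
  b↔{x}
  d↔{x}
  g↔{x,y}
  w↔{x}
  x↔{b,d,g,w,y}
  y↔{g,x}

Chromatic number:
  lower bound: {g,x,y} mutually conflict ⇒ χ ≥ 3
  3-colouring: r0={x}  r1={b,d,g,w}  r2={y}
  χ = 3

Answer: 3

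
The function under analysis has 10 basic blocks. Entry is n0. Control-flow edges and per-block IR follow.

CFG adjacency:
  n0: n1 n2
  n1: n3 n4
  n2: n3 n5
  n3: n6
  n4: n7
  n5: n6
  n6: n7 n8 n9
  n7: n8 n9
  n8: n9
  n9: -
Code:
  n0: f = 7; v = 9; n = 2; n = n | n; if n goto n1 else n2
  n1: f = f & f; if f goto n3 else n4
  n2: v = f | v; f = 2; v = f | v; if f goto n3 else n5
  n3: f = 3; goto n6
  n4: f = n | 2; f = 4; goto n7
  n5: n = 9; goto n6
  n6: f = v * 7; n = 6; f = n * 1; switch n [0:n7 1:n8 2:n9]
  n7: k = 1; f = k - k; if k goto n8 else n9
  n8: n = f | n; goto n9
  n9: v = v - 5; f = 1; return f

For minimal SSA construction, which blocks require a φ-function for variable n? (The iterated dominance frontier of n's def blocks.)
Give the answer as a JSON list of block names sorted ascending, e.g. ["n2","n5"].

idom tree: n1←n0 n2←n0 n3←n0 n4←n1 n5←n2 n6←n0 n7←n0 n8←n0 n9←n0
Dom at joins:
  n3: preds {n1,n2}: {n0,n1} ∩ {n0,n2} = {n0}; idom=n0
  n6: preds {n3,n5}: {n0,n3} ∩ {n0,n2,n5} = {n0}; idom=n0
  n7: preds {n4,n6}: {n0,n1,n4} ∩ {n0,n6} = {n0}; idom=n0
  n8: preds {n6,n7}: {n0,n6} ∩ {n0,n7} = {n0}; idom=n0
  n9: preds {n6,n7,n8}: {n0,n6} ∩ {n0,n7} ∩ {n0,n8} = {n0}; idom=n0

DF walk-up:
  n3←n1: walk n1 to n0
  n3←n2: walk n2 to n0
  n6←n3: walk n3 to n0
  n6←n5: walk n5→n2 to n0
  n7←n4: walk n4→n1 to n0
  n7←n6: walk n6 to n0
  n8←n6: walk n6 to n0
  n8←n7: walk n7 to n0
  n9←n6: walk n6 to n0
  n9←n7: walk n7 to n0
  n9←n8: walk n8 to n0
  DF(n0)=∅
  DF(n1)={n3,n7}
  DF(n2)={n3,n6}
  DF(n3)={n6}
  DF(n4)={n7}
  DF(n5)={n6}
  DF(n6)={n7,n8,n9}
  DF(n7)={n8,n9}
  DF(n8)={n9}
  DF(n9)=∅

φ for n: defs {n0,n5,n6,n8}
  DF⁺ = {n6,n7,n8,n9}

Answer: ["n6", "n7", "n8", "n9"]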